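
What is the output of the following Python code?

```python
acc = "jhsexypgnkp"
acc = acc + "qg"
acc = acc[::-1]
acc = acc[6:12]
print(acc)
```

pyxesh

+ 'qg' → 'jhsexypgnkpqg'
reverse → 'gqpkngpyxeshj'
slice [6:12] → 'pyxesh'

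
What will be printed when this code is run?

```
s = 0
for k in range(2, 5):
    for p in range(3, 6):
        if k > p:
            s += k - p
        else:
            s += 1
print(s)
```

9

k=2,p=3: not 2>3, s = 0+1 = 1
k=2,p=4: not 2>4, s = 1+1 = 2
k=2,p=5: not 2>5, s = 2+1 = 3
k=3,p=3: not 3>3, s = 3+1 = 4
k=3,p=4: not 3>4, s = 4+1 = 5
k=3,p=5: not 3>5, s = 5+1 = 6
k=4,p=3: 4>3, s = 6+1 = 7
k=4,p=4: not 4>4, s = 7+1 = 8
k=4,p=5: not 4>5, s = 8+1 = 9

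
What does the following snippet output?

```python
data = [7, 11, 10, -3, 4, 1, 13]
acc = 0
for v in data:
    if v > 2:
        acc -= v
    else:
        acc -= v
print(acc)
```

-43

v=7: >2, acc = 0-7 = -7
v=11: >2, acc = (-7)-11 = -18
v=10: >2, acc = (-18)-10 = -28
v=-3: not >2, acc = (-28)-(-3) = -25
v=4: >2, acc = (-25)-4 = -29
v=1: not >2, acc = (-29)-1 = -30
v=13: >2, acc = (-30)-13 = -43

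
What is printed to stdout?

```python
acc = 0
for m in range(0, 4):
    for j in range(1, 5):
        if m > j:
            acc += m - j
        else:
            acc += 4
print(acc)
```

m=0,j=1: not 0>1, acc = 0+4 = 4
m=0,j=2: not 0>2, acc = 4+4 = 8
m=0,j=3: not 0>3, acc = 8+4 = 12
m=0,j=4: not 0>4, acc = 12+4 = 16
m=1,j=1: not 1>1, acc = 16+4 = 20
m=1,j=2: not 1>2, acc = 20+4 = 24
m=1,j=3: not 1>3, acc = 24+4 = 28
m=1,j=4: not 1>4, acc = 28+4 = 32
m=2,j=1: 2>1, acc = 32+1 = 33
m=2,j=2: not 2>2, acc = 33+4 = 37
m=2,j=3: not 2>3, acc = 37+4 = 41
m=2,j=4: not 2>4, acc = 41+4 = 45
m=3,j=1: 3>1, acc = 45+2 = 47
m=3,j=2: 3>2, acc = 47+1 = 48
m=3,j=3: not 3>3, acc = 48+4 = 52
m=3,j=4: not 3>4, acc = 52+4 = 56

56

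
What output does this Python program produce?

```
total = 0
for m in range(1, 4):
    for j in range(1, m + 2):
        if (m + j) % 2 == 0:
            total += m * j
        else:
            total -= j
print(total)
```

m=1,j=1: even sum, total = 0+1 = 1
m=1,j=2: odd sum, total = 1-2 = -1
m=2,j=1: odd sum, total = (-1)-1 = -2
m=2,j=2: even sum, total = (-2)+4 = 2
m=2,j=3: odd sum, total = 2-3 = -1
m=3,j=1: even sum, total = (-1)+3 = 2
m=3,j=2: odd sum, total = 2-2 = 0
m=3,j=3: even sum, total = 0+9 = 9
m=3,j=4: odd sum, total = 9-4 = 5

5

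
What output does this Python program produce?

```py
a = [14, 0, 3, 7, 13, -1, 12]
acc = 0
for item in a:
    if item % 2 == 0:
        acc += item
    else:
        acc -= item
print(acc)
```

4

item=14: even, acc = 0+14 = 14
item=0: even, acc = 14+0 = 14
item=3: not even, acc = 14-3 = 11
item=7: not even, acc = 11-7 = 4
item=13: not even, acc = 4-13 = -9
item=-1: not even, acc = (-9)-(-1) = -8
item=12: even, acc = (-8)+12 = 4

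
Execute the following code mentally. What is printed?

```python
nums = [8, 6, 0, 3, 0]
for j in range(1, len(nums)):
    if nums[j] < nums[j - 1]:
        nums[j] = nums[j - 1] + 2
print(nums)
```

[8, 10, 12, 14, 16]

j=1: 6<8, nums[1] = 8+2 = 10 → [8, 10, 0, 3, 0]
j=2: 0<10, nums[2] = 10+2 = 12 → [8, 10, 12, 3, 0]
j=3: 3<12, nums[3] = 12+2 = 14 → [8, 10, 12, 14, 0]
j=4: 0<14, nums[4] = 14+2 = 16 → [8, 10, 12, 14, 16]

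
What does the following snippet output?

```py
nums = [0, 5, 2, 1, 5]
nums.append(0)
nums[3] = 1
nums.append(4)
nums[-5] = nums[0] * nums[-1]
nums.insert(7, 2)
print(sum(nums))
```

17

append 0 → [0, 5, 2, 1, 5, 0]
nums[3] = 1 → [0, 5, 2, 1, 5, 0]
append 4 → [0, 5, 2, 1, 5, 0, 4]
nums[-5] = nums[0]*nums[-1] = 0*4 = 0 → [0, 5, 0, 1, 5, 0, 4]
insert 2 at 7 → [0, 5, 0, 1, 5, 0, 4, 2]
sum = 17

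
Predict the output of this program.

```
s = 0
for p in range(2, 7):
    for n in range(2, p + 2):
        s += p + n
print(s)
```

p=2,n=2: s = 0+4 = 4
p=2,n=3: s = 4+5 = 9
p=3,n=2: s = 9+5 = 14
p=3,n=3: s = 14+6 = 20
p=3,n=4: s = 20+7 = 27
p=4,n=2: s = 27+6 = 33
p=4,n=3: s = 33+7 = 40
p=4,n=4: s = 40+8 = 48
p=4,n=5: s = 48+9 = 57
p=5,n=2: s = 57+7 = 64
p=5,n=3: s = 64+8 = 72
p=5,n=4: s = 72+9 = 81
p=5,n=5: s = 81+10 = 91
p=5,n=6: s = 91+11 = 102
p=6,n=2: s = 102+8 = 110
p=6,n=3: s = 110+9 = 119
p=6,n=4: s = 119+10 = 129
p=6,n=5: s = 129+11 = 140
p=6,n=6: s = 140+12 = 152
p=6,n=7: s = 152+13 = 165

165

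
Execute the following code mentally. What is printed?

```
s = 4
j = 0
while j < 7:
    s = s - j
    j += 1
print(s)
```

-17

j=0: s = 4-0 = 4
j=1: s = 4-1 = 3
j=2: s = 3-2 = 1
j=3: s = 1-3 = -2
j=4: s = (-2)-4 = -6
j=5: s = (-6)-5 = -11
j=6: s = (-11)-6 = -17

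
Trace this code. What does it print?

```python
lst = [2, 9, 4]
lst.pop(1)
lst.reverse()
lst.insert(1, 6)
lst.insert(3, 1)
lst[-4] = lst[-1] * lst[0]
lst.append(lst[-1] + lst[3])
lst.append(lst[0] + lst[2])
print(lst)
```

pop(1) removes 9 → [2, 4]
reverse → [4, 2]
insert 6 at 1 → [4, 6, 2]
insert 1 at 3 → [4, 6, 2, 1]
lst[-4] = lst[-1]*lst[0] = 1*4 = 4 → [4, 6, 2, 1]
append lst[-1]+lst[3] = 1+1 = 2 → [4, 6, 2, 1, 2]
append lst[0]+lst[2] = 4+2 = 6 → [4, 6, 2, 1, 2, 6]

[4, 6, 2, 1, 2, 6]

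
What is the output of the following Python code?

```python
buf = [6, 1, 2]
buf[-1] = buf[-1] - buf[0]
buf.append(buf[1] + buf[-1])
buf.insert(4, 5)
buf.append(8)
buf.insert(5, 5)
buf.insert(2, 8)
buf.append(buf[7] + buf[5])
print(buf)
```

[6, 1, 8, -4, -3, 5, 5, 8, 13]

buf[-1] = buf[-1]-buf[0] = 2-6 = -4 → [6, 1, -4]
append buf[1]+buf[-1] = 1+(-4) = -3 → [6, 1, -4, -3]
insert 5 at 4 → [6, 1, -4, -3, 5]
append 8 → [6, 1, -4, -3, 5, 8]
insert 5 at 5 → [6, 1, -4, -3, 5, 5, 8]
insert 8 at 2 → [6, 1, 8, -4, -3, 5, 5, 8]
append buf[7]+buf[5] = 8+5 = 13 → [6, 1, 8, -4, -3, 5, 5, 8, 13]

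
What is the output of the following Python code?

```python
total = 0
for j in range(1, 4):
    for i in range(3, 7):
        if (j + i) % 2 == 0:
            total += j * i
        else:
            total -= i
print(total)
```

j=1,i=3: even sum, total = 0+3 = 3
j=1,i=4: odd sum, total = 3-4 = -1
j=1,i=5: even sum, total = (-1)+5 = 4
j=1,i=6: odd sum, total = 4-6 = -2
j=2,i=3: odd sum, total = (-2)-3 = -5
j=2,i=4: even sum, total = (-5)+8 = 3
j=2,i=5: odd sum, total = 3-5 = -2
j=2,i=6: even sum, total = (-2)+12 = 10
j=3,i=3: even sum, total = 10+9 = 19
j=3,i=4: odd sum, total = 19-4 = 15
j=3,i=5: even sum, total = 15+15 = 30
j=3,i=6: odd sum, total = 30-6 = 24

24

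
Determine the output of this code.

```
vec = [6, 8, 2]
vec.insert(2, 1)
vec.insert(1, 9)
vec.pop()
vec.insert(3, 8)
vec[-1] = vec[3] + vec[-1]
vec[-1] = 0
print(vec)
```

insert 1 at 2 → [6, 8, 1, 2]
insert 9 at 1 → [6, 9, 8, 1, 2]
pop() removes 2 → [6, 9, 8, 1]
insert 8 at 3 → [6, 9, 8, 8, 1]
vec[-1] = vec[3]+vec[-1] = 8+1 = 9 → [6, 9, 8, 8, 9]
vec[-1] = 0 → [6, 9, 8, 8, 0]

[6, 9, 8, 8, 0]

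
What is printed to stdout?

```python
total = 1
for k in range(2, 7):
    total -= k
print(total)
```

k=2: total = 1-2 = -1
k=3: total = (-1)-3 = -4
k=4: total = (-4)-4 = -8
k=5: total = (-8)-5 = -13
k=6: total = (-13)-6 = -19

-19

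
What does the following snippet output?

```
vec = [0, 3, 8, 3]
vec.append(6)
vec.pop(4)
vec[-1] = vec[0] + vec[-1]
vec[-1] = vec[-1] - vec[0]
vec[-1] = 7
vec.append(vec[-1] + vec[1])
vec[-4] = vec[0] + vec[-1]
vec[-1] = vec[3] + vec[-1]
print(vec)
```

append 6 → [0, 3, 8, 3, 6]
pop(4) removes 6 → [0, 3, 8, 3]
vec[-1] = vec[0]+vec[-1] = 0+3 = 3 → [0, 3, 8, 3]
vec[-1] = vec[-1]-vec[0] = 3-0 = 3 → [0, 3, 8, 3]
vec[-1] = 7 → [0, 3, 8, 7]
append vec[-1]+vec[1] = 7+3 = 10 → [0, 3, 8, 7, 10]
vec[-4] = vec[0]+vec[-1] = 0+10 = 10 → [0, 10, 8, 7, 10]
vec[-1] = vec[3]+vec[-1] = 7+10 = 17 → [0, 10, 8, 7, 17]

[0, 10, 8, 7, 17]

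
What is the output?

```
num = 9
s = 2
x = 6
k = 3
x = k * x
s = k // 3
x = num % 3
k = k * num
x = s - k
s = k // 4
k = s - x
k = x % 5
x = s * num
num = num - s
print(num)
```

x = 3*6 = 18
s = 3//3 = 1
x = 9%3 = 0
k = 3*9 = 27
x = 1-27 = -26
s = 27//4 = 6
k = 6-(-26) = 32
k = (-26)%5 = 4
x = 6*9 = 54
num = 9-6 = 3

3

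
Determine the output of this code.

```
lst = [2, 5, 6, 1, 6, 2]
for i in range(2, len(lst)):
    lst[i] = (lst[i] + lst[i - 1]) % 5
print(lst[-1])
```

i=2: lst[2] = (6+5)%5 = 1 → [2, 5, 1, 1, 6, 2]
i=3: lst[3] = (1+1)%5 = 2 → [2, 5, 1, 2, 6, 2]
i=4: lst[4] = (6+2)%5 = 3 → [2, 5, 1, 2, 3, 2]
i=5: lst[5] = (2+3)%5 = 0 → [2, 5, 1, 2, 3, 0]

0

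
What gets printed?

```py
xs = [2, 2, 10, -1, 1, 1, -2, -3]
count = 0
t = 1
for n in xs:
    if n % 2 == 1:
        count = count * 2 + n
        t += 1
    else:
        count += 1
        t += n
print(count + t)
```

n=2: not odd, count = 0+1 = 1; t=3
n=2: not odd, count = 1+1 = 2; t=5
n=10: not odd, count = 2+1 = 3; t=15
n=-1: odd, count = 3*2+(-1) = 5; t=16
n=1: odd, count = 5*2+1 = 11; t=17
n=1: odd, count = 11*2+1 = 23; t=18
n=-2: not odd, count = 23+1 = 24; t=16
n=-3: odd, count = 24*2+(-3) = 45; t=17
count+t = 45+17 = 62

62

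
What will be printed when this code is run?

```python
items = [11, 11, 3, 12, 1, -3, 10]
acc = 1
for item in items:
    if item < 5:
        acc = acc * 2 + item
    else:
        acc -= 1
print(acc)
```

item=11: not <5, acc = 1-1 = 0
item=11: not <5, acc = 0-1 = -1
item=3: <5, acc = (-1)*2+3 = 1
item=12: not <5, acc = 1-1 = 0
item=1: <5, acc = 0*2+1 = 1
item=-3: <5, acc = 1*2+(-3) = -1
item=10: not <5, acc = (-1)-1 = -2

-2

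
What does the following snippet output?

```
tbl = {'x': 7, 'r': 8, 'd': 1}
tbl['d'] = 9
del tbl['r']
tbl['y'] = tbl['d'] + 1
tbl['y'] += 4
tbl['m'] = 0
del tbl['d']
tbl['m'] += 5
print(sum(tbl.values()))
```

tbl['d'] = 9 → {'x': 7, 'r': 8, 'd': 9}
del 'r' → {'x': 7, 'd': 9}
tbl['y'] = tbl['d']+1 = 10 → {'x': 7, 'd': 9, 'y': 10}
tbl['y'] = 10+4 = 14 → {'x': 7, 'd': 9, 'y': 14}
tbl['m'] = 0 → {'x': 7, 'd': 9, 'y': 14, 'm': 0}
del 'd' → {'x': 7, 'y': 14, 'm': 0}
tbl['m'] = 0+5 = 5 → {'x': 7, 'y': 14, 'm': 5}
sum of values = 26

26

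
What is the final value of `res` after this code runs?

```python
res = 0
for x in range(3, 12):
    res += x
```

x=3: res = 0+3 = 3
x=4: res = 3+4 = 7
x=5: res = 7+5 = 12
x=6: res = 12+6 = 18
x=7: res = 18+7 = 25
x=8: res = 25+8 = 33
x=9: res = 33+9 = 42
x=10: res = 42+10 = 52
x=11: res = 52+11 = 63

63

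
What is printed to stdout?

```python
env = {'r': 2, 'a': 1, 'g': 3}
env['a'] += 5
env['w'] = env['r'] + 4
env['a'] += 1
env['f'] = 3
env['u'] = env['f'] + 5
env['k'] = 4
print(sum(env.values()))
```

33

env['a'] = 1+5 = 6 → {'r': 2, 'a': 6, 'g': 3}
env['w'] = env['r']+4 = 6 → {'r': 2, 'a': 6, 'g': 3, 'w': 6}
env['a'] = 6+1 = 7 → {'r': 2, 'a': 7, 'g': 3, 'w': 6}
env['f'] = 3 → {'r': 2, 'a': 7, 'g': 3, 'w': 6, 'f': 3}
env['u'] = env['f']+5 = 8 → {'r': 2, 'a': 7, 'g': 3, 'w': 6, 'f': 3, 'u': 8}
env['k'] = 4 → {'r': 2, 'a': 7, 'g': 3, 'w': 6, 'f': 3, 'u': 8, 'k': 4}
sum of values = 33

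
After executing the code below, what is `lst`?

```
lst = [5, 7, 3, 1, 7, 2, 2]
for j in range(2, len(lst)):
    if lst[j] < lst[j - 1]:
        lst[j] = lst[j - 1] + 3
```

[5, 7, 10, 13, 16, 19, 22]

j=2: 3<7, lst[2] = 7+3 = 10 → [5, 7, 10, 1, 7, 2, 2]
j=3: 1<10, lst[3] = 10+3 = 13 → [5, 7, 10, 13, 7, 2, 2]
j=4: 7<13, lst[4] = 13+3 = 16 → [5, 7, 10, 13, 16, 2, 2]
j=5: 2<16, lst[5] = 16+3 = 19 → [5, 7, 10, 13, 16, 19, 2]
j=6: 2<19, lst[6] = 19+3 = 22 → [5, 7, 10, 13, 16, 19, 22]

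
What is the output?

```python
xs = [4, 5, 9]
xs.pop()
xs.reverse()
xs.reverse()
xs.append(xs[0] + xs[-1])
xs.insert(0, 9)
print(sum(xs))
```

pop() removes 9 → [4, 5]
reverse → [5, 4]
reverse → [4, 5]
append xs[0]+xs[-1] = 4+5 = 9 → [4, 5, 9]
insert 9 at 0 → [9, 4, 5, 9]
sum = 27

27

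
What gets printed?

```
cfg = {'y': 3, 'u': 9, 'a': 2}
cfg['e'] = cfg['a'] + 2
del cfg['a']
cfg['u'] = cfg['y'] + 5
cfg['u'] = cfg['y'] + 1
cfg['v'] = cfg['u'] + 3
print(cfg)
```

cfg['e'] = cfg['a']+2 = 4 → {'y': 3, 'u': 9, 'a': 2, 'e': 4}
del 'a' → {'y': 3, 'u': 9, 'e': 4}
cfg['u'] = cfg['y']+5 = 8 → {'y': 3, 'u': 8, 'e': 4}
cfg['u'] = cfg['y']+1 = 4 → {'y': 3, 'u': 4, 'e': 4}
cfg['v'] = cfg['u']+3 = 7 → {'y': 3, 'u': 4, 'e': 4, 'v': 7}

{'y': 3, 'u': 4, 'e': 4, 'v': 7}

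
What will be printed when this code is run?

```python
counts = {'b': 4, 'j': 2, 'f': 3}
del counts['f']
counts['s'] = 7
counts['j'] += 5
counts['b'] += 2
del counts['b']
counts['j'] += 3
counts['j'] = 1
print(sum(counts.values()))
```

del 'f' → {'b': 4, 'j': 2}
counts['s'] = 7 → {'b': 4, 'j': 2, 's': 7}
counts['j'] = 2+5 = 7 → {'b': 4, 'j': 7, 's': 7}
counts['b'] = 4+2 = 6 → {'b': 6, 'j': 7, 's': 7}
del 'b' → {'j': 7, 's': 7}
counts['j'] = 7+3 = 10 → {'j': 10, 's': 7}
counts['j'] = 1 → {'j': 1, 's': 7}
sum of values = 8

8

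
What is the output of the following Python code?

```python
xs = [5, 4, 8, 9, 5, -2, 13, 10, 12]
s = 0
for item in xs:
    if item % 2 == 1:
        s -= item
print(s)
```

-32

item=5: odd, s = 0-5 = -5
item=4: not odd
item=8: not odd
item=9: odd, s = (-5)-9 = -14
item=5: odd, s = (-14)-5 = -19
item=-2: not odd
item=13: odd, s = (-19)-13 = -32
item=10: not odd
item=12: not odd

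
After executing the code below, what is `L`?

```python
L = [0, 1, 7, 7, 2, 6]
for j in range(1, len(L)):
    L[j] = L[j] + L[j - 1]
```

[0, 1, 8, 15, 17, 23]

j=1: L[1] = 1+0 = 1 → [0, 1, 7, 7, 2, 6]
j=2: L[2] = 7+1 = 8 → [0, 1, 8, 7, 2, 6]
j=3: L[3] = 7+8 = 15 → [0, 1, 8, 15, 2, 6]
j=4: L[4] = 2+15 = 17 → [0, 1, 8, 15, 17, 6]
j=5: L[5] = 6+17 = 23 → [0, 1, 8, 15, 17, 23]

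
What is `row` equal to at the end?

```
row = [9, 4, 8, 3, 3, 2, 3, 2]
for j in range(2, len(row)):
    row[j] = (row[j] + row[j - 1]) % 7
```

j=2: row[2] = (8+4)%7 = 5 → [9, 4, 5, 3, 3, 2, 3, 2]
j=3: row[3] = (3+5)%7 = 1 → [9, 4, 5, 1, 3, 2, 3, 2]
j=4: row[4] = (3+1)%7 = 4 → [9, 4, 5, 1, 4, 2, 3, 2]
j=5: row[5] = (2+4)%7 = 6 → [9, 4, 5, 1, 4, 6, 3, 2]
j=6: row[6] = (3+6)%7 = 2 → [9, 4, 5, 1, 4, 6, 2, 2]
j=7: row[7] = (2+2)%7 = 4 → [9, 4, 5, 1, 4, 6, 2, 4]

[9, 4, 5, 1, 4, 6, 2, 4]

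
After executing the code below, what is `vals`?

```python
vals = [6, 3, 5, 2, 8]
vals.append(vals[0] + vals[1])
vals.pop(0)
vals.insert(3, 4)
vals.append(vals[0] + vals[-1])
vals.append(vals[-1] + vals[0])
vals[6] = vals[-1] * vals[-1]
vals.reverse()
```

[15, 225, 9, 8, 4, 2, 5, 3]

append vals[0]+vals[1] = 6+3 = 9 → [6, 3, 5, 2, 8, 9]
pop(0) removes 6 → [3, 5, 2, 8, 9]
insert 4 at 3 → [3, 5, 2, 4, 8, 9]
append vals[0]+vals[-1] = 3+9 = 12 → [3, 5, 2, 4, 8, 9, 12]
append vals[-1]+vals[0] = 12+3 = 15 → [3, 5, 2, 4, 8, 9, 12, 15]
vals[6] = vals[-1]*vals[-1] = 15*15 = 225 → [3, 5, 2, 4, 8, 9, 225, 15]
reverse → [15, 225, 9, 8, 4, 2, 5, 3]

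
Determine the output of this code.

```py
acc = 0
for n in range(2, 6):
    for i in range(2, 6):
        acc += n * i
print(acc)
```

196

n=2,i=2: acc = 0+4 = 4
n=2,i=3: acc = 4+6 = 10
n=2,i=4: acc = 10+8 = 18
n=2,i=5: acc = 18+10 = 28
n=3,i=2: acc = 28+6 = 34
n=3,i=3: acc = 34+9 = 43
n=3,i=4: acc = 43+12 = 55
n=3,i=5: acc = 55+15 = 70
n=4,i=2: acc = 70+8 = 78
n=4,i=3: acc = 78+12 = 90
n=4,i=4: acc = 90+16 = 106
n=4,i=5: acc = 106+20 = 126
n=5,i=2: acc = 126+10 = 136
n=5,i=3: acc = 136+15 = 151
n=5,i=4: acc = 151+20 = 171
n=5,i=5: acc = 171+25 = 196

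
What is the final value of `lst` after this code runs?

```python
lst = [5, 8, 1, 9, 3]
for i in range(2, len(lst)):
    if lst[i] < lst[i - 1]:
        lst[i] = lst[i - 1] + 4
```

[5, 8, 12, 16, 20]

i=2: 1<8, lst[2] = 8+4 = 12 → [5, 8, 12, 9, 3]
i=3: 9<12, lst[3] = 12+4 = 16 → [5, 8, 12, 16, 3]
i=4: 3<16, lst[4] = 16+4 = 20 → [5, 8, 12, 16, 20]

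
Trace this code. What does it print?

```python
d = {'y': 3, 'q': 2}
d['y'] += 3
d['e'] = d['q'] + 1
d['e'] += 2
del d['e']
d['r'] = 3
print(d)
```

{'y': 6, 'q': 2, 'r': 3}

d['y'] = 3+3 = 6 → {'y': 6, 'q': 2}
d['e'] = d['q']+1 = 3 → {'y': 6, 'q': 2, 'e': 3}
d['e'] = 3+2 = 5 → {'y': 6, 'q': 2, 'e': 5}
del 'e' → {'y': 6, 'q': 2}
d['r'] = 3 → {'y': 6, 'q': 2, 'r': 3}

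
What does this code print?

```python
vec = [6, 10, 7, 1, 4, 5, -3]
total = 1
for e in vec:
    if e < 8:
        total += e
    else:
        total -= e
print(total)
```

e=6: <8, total = 1+6 = 7
e=10: not <8, total = 7-10 = -3
e=7: <8, total = (-3)+7 = 4
e=1: <8, total = 4+1 = 5
e=4: <8, total = 5+4 = 9
e=5: <8, total = 9+5 = 14
e=-3: <8, total = 14+(-3) = 11

11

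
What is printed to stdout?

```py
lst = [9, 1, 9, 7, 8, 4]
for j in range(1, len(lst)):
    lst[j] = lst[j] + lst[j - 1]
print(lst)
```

[9, 10, 19, 26, 34, 38]

j=1: lst[1] = 1+9 = 10 → [9, 10, 9, 7, 8, 4]
j=2: lst[2] = 9+10 = 19 → [9, 10, 19, 7, 8, 4]
j=3: lst[3] = 7+19 = 26 → [9, 10, 19, 26, 8, 4]
j=4: lst[4] = 8+26 = 34 → [9, 10, 19, 26, 34, 4]
j=5: lst[5] = 4+34 = 38 → [9, 10, 19, 26, 34, 38]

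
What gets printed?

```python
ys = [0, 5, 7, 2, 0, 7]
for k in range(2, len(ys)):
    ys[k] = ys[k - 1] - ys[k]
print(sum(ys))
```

k=2: ys[2] = 5-7 = -2 → [0, 5, -2, 2, 0, 7]
k=3: ys[3] = (-2)-2 = -4 → [0, 5, -2, -4, 0, 7]
k=4: ys[4] = (-4)-0 = -4 → [0, 5, -2, -4, -4, 7]
k=5: ys[5] = (-4)-7 = -11 → [0, 5, -2, -4, -4, -11]
sum = -16

-16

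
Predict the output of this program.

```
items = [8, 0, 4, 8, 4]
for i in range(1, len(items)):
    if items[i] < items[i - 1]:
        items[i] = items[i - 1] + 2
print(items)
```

[8, 10, 12, 14, 16]

i=1: 0<8, items[1] = 8+2 = 10 → [8, 10, 4, 8, 4]
i=2: 4<10, items[2] = 10+2 = 12 → [8, 10, 12, 8, 4]
i=3: 8<12, items[3] = 12+2 = 14 → [8, 10, 12, 14, 4]
i=4: 4<14, items[4] = 14+2 = 16 → [8, 10, 12, 14, 16]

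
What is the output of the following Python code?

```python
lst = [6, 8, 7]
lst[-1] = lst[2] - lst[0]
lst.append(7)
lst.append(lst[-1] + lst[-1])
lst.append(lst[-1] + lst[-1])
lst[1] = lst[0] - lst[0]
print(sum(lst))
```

56

lst[-1] = lst[2]-lst[0] = 7-6 = 1 → [6, 8, 1]
append 7 → [6, 8, 1, 7]
append lst[-1]+lst[-1] = 7+7 = 14 → [6, 8, 1, 7, 14]
append lst[-1]+lst[-1] = 14+14 = 28 → [6, 8, 1, 7, 14, 28]
lst[1] = lst[0]-lst[0] = 6-6 = 0 → [6, 0, 1, 7, 14, 28]
sum = 56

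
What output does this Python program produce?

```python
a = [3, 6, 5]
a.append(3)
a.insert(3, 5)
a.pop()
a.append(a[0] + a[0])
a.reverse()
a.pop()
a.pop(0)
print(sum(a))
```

16

append 3 → [3, 6, 5, 3]
insert 5 at 3 → [3, 6, 5, 5, 3]
pop() removes 3 → [3, 6, 5, 5]
append a[0]+a[0] = 3+3 = 6 → [3, 6, 5, 5, 6]
reverse → [6, 5, 5, 6, 3]
pop() removes 3 → [6, 5, 5, 6]
pop(0) removes 6 → [5, 5, 6]
sum = 16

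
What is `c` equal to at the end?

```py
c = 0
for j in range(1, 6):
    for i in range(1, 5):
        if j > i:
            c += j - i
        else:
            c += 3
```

j=1,i=1: not 1>1, c = 0+3 = 3
j=1,i=2: not 1>2, c = 3+3 = 6
j=1,i=3: not 1>3, c = 6+3 = 9
j=1,i=4: not 1>4, c = 9+3 = 12
j=2,i=1: 2>1, c = 12+1 = 13
j=2,i=2: not 2>2, c = 13+3 = 16
j=2,i=3: not 2>3, c = 16+3 = 19
j=2,i=4: not 2>4, c = 19+3 = 22
j=3,i=1: 3>1, c = 22+2 = 24
j=3,i=2: 3>2, c = 24+1 = 25
j=3,i=3: not 3>3, c = 25+3 = 28
j=3,i=4: not 3>4, c = 28+3 = 31
j=4,i=1: 4>1, c = 31+3 = 34
j=4,i=2: 4>2, c = 34+2 = 36
j=4,i=3: 4>3, c = 36+1 = 37
j=4,i=4: not 4>4, c = 37+3 = 40
j=5,i=1: 5>1, c = 40+4 = 44
j=5,i=2: 5>2, c = 44+3 = 47
j=5,i=3: 5>3, c = 47+2 = 49
j=5,i=4: 5>4, c = 49+1 = 50

50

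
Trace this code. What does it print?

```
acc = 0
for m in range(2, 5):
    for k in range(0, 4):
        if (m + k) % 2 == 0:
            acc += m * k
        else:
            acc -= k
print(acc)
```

14

m=2,k=0: even sum, acc = 0+0 = 0
m=2,k=1: odd sum, acc = 0-1 = -1
m=2,k=2: even sum, acc = (-1)+4 = 3
m=2,k=3: odd sum, acc = 3-3 = 0
m=3,k=0: odd sum, acc = 0-0 = 0
m=3,k=1: even sum, acc = 0+3 = 3
m=3,k=2: odd sum, acc = 3-2 = 1
m=3,k=3: even sum, acc = 1+9 = 10
m=4,k=0: even sum, acc = 10+0 = 10
m=4,k=1: odd sum, acc = 10-1 = 9
m=4,k=2: even sum, acc = 9+8 = 17
m=4,k=3: odd sum, acc = 17-3 = 14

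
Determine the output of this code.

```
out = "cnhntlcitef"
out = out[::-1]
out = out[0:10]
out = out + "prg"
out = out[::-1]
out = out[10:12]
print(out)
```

reverse → 'feticltnhnc'
slice [0:10] → 'feticltnhn'
+ 'prg' → 'feticltnhnprg'
reverse → 'grpnhntlcitef'
slice [10:12] → 'te'

te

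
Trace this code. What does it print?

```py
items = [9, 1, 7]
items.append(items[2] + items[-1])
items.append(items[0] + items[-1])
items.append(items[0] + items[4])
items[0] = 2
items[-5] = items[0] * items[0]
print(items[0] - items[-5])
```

append items[2]+items[-1] = 7+7 = 14 → [9, 1, 7, 14]
append items[0]+items[-1] = 9+14 = 23 → [9, 1, 7, 14, 23]
append items[0]+items[4] = 9+23 = 32 → [9, 1, 7, 14, 23, 32]
items[0] = 2 → [2, 1, 7, 14, 23, 32]
items[-5] = items[0]*items[0] = 2*2 = 4 → [2, 4, 7, 14, 23, 32]
items[0]-items[-5] = 2-4 = -2

-2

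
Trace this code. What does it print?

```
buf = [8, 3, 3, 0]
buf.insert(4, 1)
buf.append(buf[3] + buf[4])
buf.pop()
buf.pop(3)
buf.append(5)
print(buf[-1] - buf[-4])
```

insert 1 at 4 → [8, 3, 3, 0, 1]
append buf[3]+buf[4] = 0+1 = 1 → [8, 3, 3, 0, 1, 1]
pop() removes 1 → [8, 3, 3, 0, 1]
pop(3) removes 0 → [8, 3, 3, 1]
append 5 → [8, 3, 3, 1, 5]
buf[-1]-buf[-4] = 5-3 = 2

2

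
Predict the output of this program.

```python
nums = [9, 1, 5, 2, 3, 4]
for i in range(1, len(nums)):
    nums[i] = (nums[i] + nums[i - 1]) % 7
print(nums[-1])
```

i=1: nums[1] = (1+9)%7 = 3 → [9, 3, 5, 2, 3, 4]
i=2: nums[2] = (5+3)%7 = 1 → [9, 3, 1, 2, 3, 4]
i=3: nums[3] = (2+1)%7 = 3 → [9, 3, 1, 3, 3, 4]
i=4: nums[4] = (3+3)%7 = 6 → [9, 3, 1, 3, 6, 4]
i=5: nums[5] = (4+6)%7 = 3 → [9, 3, 1, 3, 6, 3]

3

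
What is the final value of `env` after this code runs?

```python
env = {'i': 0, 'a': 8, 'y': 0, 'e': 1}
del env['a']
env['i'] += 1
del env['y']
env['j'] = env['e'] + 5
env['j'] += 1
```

{'i': 1, 'e': 1, 'j': 7}

del 'a' → {'i': 0, 'y': 0, 'e': 1}
env['i'] = 0+1 = 1 → {'i': 1, 'y': 0, 'e': 1}
del 'y' → {'i': 1, 'e': 1}
env['j'] = env['e']+5 = 6 → {'i': 1, 'e': 1, 'j': 6}
env['j'] = 6+1 = 7 → {'i': 1, 'e': 1, 'j': 7}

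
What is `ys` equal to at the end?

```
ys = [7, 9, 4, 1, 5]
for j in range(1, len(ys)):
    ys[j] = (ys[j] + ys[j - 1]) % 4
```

j=1: ys[1] = (9+7)%4 = 0 → [7, 0, 4, 1, 5]
j=2: ys[2] = (4+0)%4 = 0 → [7, 0, 0, 1, 5]
j=3: ys[3] = (1+0)%4 = 1 → [7, 0, 0, 1, 5]
j=4: ys[4] = (5+1)%4 = 2 → [7, 0, 0, 1, 2]

[7, 0, 0, 1, 2]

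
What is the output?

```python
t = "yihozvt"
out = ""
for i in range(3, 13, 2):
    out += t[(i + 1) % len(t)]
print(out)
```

ztiov

i=3: add t[4]='z' → 'z'
i=5: add t[6]='t' → 'zt'
i=7: add t[1]='i' → 'zti'
i=9: add t[3]='o' → 'ztio'
i=11: add t[5]='v' → 'ztiov'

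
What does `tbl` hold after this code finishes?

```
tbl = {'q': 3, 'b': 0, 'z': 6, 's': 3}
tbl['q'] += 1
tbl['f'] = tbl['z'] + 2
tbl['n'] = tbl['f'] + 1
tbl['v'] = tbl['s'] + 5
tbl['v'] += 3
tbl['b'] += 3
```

tbl['q'] = 3+1 = 4 → {'q': 4, 'b': 0, 'z': 6, 's': 3}
tbl['f'] = tbl['z']+2 = 8 → {'q': 4, 'b': 0, 'z': 6, 's': 3, 'f': 8}
tbl['n'] = tbl['f']+1 = 9 → {'q': 4, 'b': 0, 'z': 6, 's': 3, 'f': 8, 'n': 9}
tbl['v'] = tbl['s']+5 = 8 → {'q': 4, 'b': 0, 'z': 6, 's': 3, 'f': 8, 'n': 9, 'v': 8}
tbl['v'] = 8+3 = 11 → {'q': 4, 'b': 0, 'z': 6, 's': 3, 'f': 8, 'n': 9, 'v': 11}
tbl['b'] = 0+3 = 3 → {'q': 4, 'b': 3, 'z': 6, 's': 3, 'f': 8, 'n': 9, 'v': 11}

{'q': 4, 'b': 3, 'z': 6, 's': 3, 'f': 8, 'n': 9, 'v': 11}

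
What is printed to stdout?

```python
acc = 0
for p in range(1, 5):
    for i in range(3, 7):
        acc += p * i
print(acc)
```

180

p=1,i=3: acc = 0+3 = 3
p=1,i=4: acc = 3+4 = 7
p=1,i=5: acc = 7+5 = 12
p=1,i=6: acc = 12+6 = 18
p=2,i=3: acc = 18+6 = 24
p=2,i=4: acc = 24+8 = 32
p=2,i=5: acc = 32+10 = 42
p=2,i=6: acc = 42+12 = 54
p=3,i=3: acc = 54+9 = 63
p=3,i=4: acc = 63+12 = 75
p=3,i=5: acc = 75+15 = 90
p=3,i=6: acc = 90+18 = 108
p=4,i=3: acc = 108+12 = 120
p=4,i=4: acc = 120+16 = 136
p=4,i=5: acc = 136+20 = 156
p=4,i=6: acc = 156+24 = 180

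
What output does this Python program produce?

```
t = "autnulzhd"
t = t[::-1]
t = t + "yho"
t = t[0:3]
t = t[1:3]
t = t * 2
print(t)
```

reverse → 'dhzluntua'
+ 'yho' → 'dhzluntuayho'
slice [0:3] → 'dhz'
slice [1:3] → 'hz'
repeat ×2 → 'hzhz'

hzhz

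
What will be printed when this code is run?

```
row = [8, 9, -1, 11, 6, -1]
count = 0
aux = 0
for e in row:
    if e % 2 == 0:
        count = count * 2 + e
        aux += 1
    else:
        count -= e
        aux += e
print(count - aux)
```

e=8: even, count = 0*2+8 = 8; aux=1
e=9: not even, count = 8-9 = -1; aux=10
e=-1: not even, count = (-1)-(-1) = 0; aux=9
e=11: not even, count = 0-11 = -11; aux=20
e=6: even, count = (-11)*2+6 = -16; aux=21
e=-1: not even, count = (-16)-(-1) = -15; aux=20
count-aux = (-15)-20 = -35

-35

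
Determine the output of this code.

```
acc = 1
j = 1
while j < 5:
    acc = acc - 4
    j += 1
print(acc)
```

-15

j=1: acc = 1-4 = -3
j=2: acc = (-3)-4 = -7
j=3: acc = (-7)-4 = -11
j=4: acc = (-11)-4 = -15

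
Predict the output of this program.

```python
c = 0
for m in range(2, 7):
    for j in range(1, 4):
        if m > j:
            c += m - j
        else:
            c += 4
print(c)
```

43

m=2,j=1: 2>1, c = 0+1 = 1
m=2,j=2: not 2>2, c = 1+4 = 5
m=2,j=3: not 2>3, c = 5+4 = 9
m=3,j=1: 3>1, c = 9+2 = 11
m=3,j=2: 3>2, c = 11+1 = 12
m=3,j=3: not 3>3, c = 12+4 = 16
m=4,j=1: 4>1, c = 16+3 = 19
m=4,j=2: 4>2, c = 19+2 = 21
m=4,j=3: 4>3, c = 21+1 = 22
m=5,j=1: 5>1, c = 22+4 = 26
m=5,j=2: 5>2, c = 26+3 = 29
m=5,j=3: 5>3, c = 29+2 = 31
m=6,j=1: 6>1, c = 31+5 = 36
m=6,j=2: 6>2, c = 36+4 = 40
m=6,j=3: 6>3, c = 40+3 = 43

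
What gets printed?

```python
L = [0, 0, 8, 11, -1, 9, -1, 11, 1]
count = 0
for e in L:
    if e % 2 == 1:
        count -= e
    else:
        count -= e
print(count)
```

e=0: not odd, count = 0-0 = 0
e=0: not odd, count = 0-0 = 0
e=8: not odd, count = 0-8 = -8
e=11: odd, count = (-8)-11 = -19
e=-1: odd, count = (-19)-(-1) = -18
e=9: odd, count = (-18)-9 = -27
e=-1: odd, count = (-27)-(-1) = -26
e=11: odd, count = (-26)-11 = -37
e=1: odd, count = (-37)-1 = -38

-38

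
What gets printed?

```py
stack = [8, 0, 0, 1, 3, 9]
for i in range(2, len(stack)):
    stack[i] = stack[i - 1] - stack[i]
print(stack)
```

[8, 0, 0, -1, -4, -13]

i=2: stack[2] = 0-0 = 0 → [8, 0, 0, 1, 3, 9]
i=3: stack[3] = 0-1 = -1 → [8, 0, 0, -1, 3, 9]
i=4: stack[4] = (-1)-3 = -4 → [8, 0, 0, -1, -4, 9]
i=5: stack[5] = (-4)-9 = -13 → [8, 0, 0, -1, -4, -13]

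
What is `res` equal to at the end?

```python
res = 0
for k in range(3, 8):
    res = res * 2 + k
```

119

k=3: res = 0*2+3 = 3
k=4: res = 3*2+4 = 10
k=5: res = 10*2+5 = 25
k=6: res = 25*2+6 = 56
k=7: res = 56*2+7 = 119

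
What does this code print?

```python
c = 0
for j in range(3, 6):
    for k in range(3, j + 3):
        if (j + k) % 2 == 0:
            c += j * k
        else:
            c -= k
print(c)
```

j=3,k=3: even sum, c = 0+9 = 9
j=3,k=4: odd sum, c = 9-4 = 5
j=3,k=5: even sum, c = 5+15 = 20
j=4,k=3: odd sum, c = 20-3 = 17
j=4,k=4: even sum, c = 17+16 = 33
j=4,k=5: odd sum, c = 33-5 = 28
j=4,k=6: even sum, c = 28+24 = 52
j=5,k=3: even sum, c = 52+15 = 67
j=5,k=4: odd sum, c = 67-4 = 63
j=5,k=5: even sum, c = 63+25 = 88
j=5,k=6: odd sum, c = 88-6 = 82
j=5,k=7: even sum, c = 82+35 = 117

117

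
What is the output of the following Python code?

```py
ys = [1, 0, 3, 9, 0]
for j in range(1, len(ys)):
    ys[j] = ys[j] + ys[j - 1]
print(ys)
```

[1, 1, 4, 13, 13]

j=1: ys[1] = 0+1 = 1 → [1, 1, 3, 9, 0]
j=2: ys[2] = 3+1 = 4 → [1, 1, 4, 9, 0]
j=3: ys[3] = 9+4 = 13 → [1, 1, 4, 13, 0]
j=4: ys[4] = 0+13 = 13 → [1, 1, 4, 13, 13]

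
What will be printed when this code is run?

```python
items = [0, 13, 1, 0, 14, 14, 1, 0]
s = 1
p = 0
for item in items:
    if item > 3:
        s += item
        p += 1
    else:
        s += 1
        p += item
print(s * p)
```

235

item=0: not >3, s = 1+1 = 2; p=0
item=13: >3, s = 2+13 = 15; p=1
item=1: not >3, s = 15+1 = 16; p=2
item=0: not >3, s = 16+1 = 17; p=2
item=14: >3, s = 17+14 = 31; p=3
item=14: >3, s = 31+14 = 45; p=4
item=1: not >3, s = 45+1 = 46; p=5
item=0: not >3, s = 46+1 = 47; p=5
s*p = 47*5 = 235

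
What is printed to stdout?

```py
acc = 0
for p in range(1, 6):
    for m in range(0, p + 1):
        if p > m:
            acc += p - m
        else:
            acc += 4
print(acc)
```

55

p=1,m=0: 1>0, acc = 0+1 = 1
p=1,m=1: not 1>1, acc = 1+4 = 5
p=2,m=0: 2>0, acc = 5+2 = 7
p=2,m=1: 2>1, acc = 7+1 = 8
p=2,m=2: not 2>2, acc = 8+4 = 12
p=3,m=0: 3>0, acc = 12+3 = 15
p=3,m=1: 3>1, acc = 15+2 = 17
p=3,m=2: 3>2, acc = 17+1 = 18
p=3,m=3: not 3>3, acc = 18+4 = 22
p=4,m=0: 4>0, acc = 22+4 = 26
p=4,m=1: 4>1, acc = 26+3 = 29
p=4,m=2: 4>2, acc = 29+2 = 31
p=4,m=3: 4>3, acc = 31+1 = 32
p=4,m=4: not 4>4, acc = 32+4 = 36
p=5,m=0: 5>0, acc = 36+5 = 41
p=5,m=1: 5>1, acc = 41+4 = 45
p=5,m=2: 5>2, acc = 45+3 = 48
p=5,m=3: 5>3, acc = 48+2 = 50
p=5,m=4: 5>4, acc = 50+1 = 51
p=5,m=5: not 5>5, acc = 51+4 = 55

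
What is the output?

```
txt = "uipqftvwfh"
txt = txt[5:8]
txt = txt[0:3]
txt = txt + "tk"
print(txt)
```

tvwtk

slice [5:8] → 'tvw'
slice [0:3] → 'tvw'
+ 'tk' → 'tvwtk'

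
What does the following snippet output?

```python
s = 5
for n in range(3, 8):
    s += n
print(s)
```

n=3: s = 5+3 = 8
n=4: s = 8+4 = 12
n=5: s = 12+5 = 17
n=6: s = 17+6 = 23
n=7: s = 23+7 = 30

30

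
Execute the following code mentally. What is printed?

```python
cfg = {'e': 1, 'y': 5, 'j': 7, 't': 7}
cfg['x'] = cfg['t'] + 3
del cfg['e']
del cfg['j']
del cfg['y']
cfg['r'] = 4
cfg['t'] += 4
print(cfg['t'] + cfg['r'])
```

15

cfg['x'] = cfg['t']+3 = 10 → {'e': 1, 'y': 5, 'j': 7, 't': 7, 'x': 10}
del 'e' → {'y': 5, 'j': 7, 't': 7, 'x': 10}
del 'j' → {'y': 5, 't': 7, 'x': 10}
del 'y' → {'t': 7, 'x': 10}
cfg['r'] = 4 → {'t': 7, 'x': 10, 'r': 4}
cfg['t'] = 7+4 = 11 → {'t': 11, 'x': 10, 'r': 4}
cfg['t']+cfg['r'] = 11+4 = 15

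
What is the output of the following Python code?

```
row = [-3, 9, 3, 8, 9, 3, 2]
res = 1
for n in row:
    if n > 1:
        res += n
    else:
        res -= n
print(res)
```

38

n=-3: not >1, res = 1-(-3) = 4
n=9: >1, res = 4+9 = 13
n=3: >1, res = 13+3 = 16
n=8: >1, res = 16+8 = 24
n=9: >1, res = 24+9 = 33
n=3: >1, res = 33+3 = 36
n=2: >1, res = 36+2 = 38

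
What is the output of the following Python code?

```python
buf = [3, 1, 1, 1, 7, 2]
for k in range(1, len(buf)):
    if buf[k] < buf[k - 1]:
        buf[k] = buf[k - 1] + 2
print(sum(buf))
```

48

k=1: 1<3, buf[1] = 3+2 = 5 → [3, 5, 1, 1, 7, 2]
k=2: 1<5, buf[2] = 5+2 = 7 → [3, 5, 7, 1, 7, 2]
k=3: 1<7, buf[3] = 7+2 = 9 → [3, 5, 7, 9, 7, 2]
k=4: 7<9, buf[4] = 9+2 = 11 → [3, 5, 7, 9, 11, 2]
k=5: 2<11, buf[5] = 11+2 = 13 → [3, 5, 7, 9, 11, 13]
sum = 48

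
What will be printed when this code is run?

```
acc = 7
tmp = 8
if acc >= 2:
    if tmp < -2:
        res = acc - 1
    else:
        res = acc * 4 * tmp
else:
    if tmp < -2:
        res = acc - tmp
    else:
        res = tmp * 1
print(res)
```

acc=7, tmp=8
acc >= 2 is True; tmp < -2 is False
→ res = acc * 4 * tmp = 224

224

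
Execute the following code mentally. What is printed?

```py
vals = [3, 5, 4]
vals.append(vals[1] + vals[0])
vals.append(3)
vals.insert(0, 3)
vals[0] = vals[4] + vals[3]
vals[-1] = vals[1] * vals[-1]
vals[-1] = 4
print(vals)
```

append vals[1]+vals[0] = 5+3 = 8 → [3, 5, 4, 8]
append 3 → [3, 5, 4, 8, 3]
insert 3 at 0 → [3, 3, 5, 4, 8, 3]
vals[0] = vals[4]+vals[3] = 8+4 = 12 → [12, 3, 5, 4, 8, 3]
vals[-1] = vals[1]*vals[-1] = 3*3 = 9 → [12, 3, 5, 4, 8, 9]
vals[-1] = 4 → [12, 3, 5, 4, 8, 4]

[12, 3, 5, 4, 8, 4]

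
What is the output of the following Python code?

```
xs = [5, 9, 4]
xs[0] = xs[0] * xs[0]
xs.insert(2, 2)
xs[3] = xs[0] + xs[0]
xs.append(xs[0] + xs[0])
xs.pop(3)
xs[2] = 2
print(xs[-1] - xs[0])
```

25

xs[0] = xs[0]*xs[0] = 5*5 = 25 → [25, 9, 4]
insert 2 at 2 → [25, 9, 2, 4]
xs[3] = xs[0]+xs[0] = 25+25 = 50 → [25, 9, 2, 50]
append xs[0]+xs[0] = 25+25 = 50 → [25, 9, 2, 50, 50]
pop(3) removes 50 → [25, 9, 2, 50]
xs[2] = 2 → [25, 9, 2, 50]
xs[-1]-xs[0] = 50-25 = 25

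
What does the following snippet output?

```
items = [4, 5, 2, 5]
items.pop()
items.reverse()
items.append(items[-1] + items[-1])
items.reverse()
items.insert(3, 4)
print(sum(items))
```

23

pop() removes 5 → [4, 5, 2]
reverse → [2, 5, 4]
append items[-1]+items[-1] = 4+4 = 8 → [2, 5, 4, 8]
reverse → [8, 4, 5, 2]
insert 4 at 3 → [8, 4, 5, 4, 2]
sum = 23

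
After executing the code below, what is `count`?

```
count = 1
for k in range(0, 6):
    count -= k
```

k=0: count = 1-0 = 1
k=1: count = 1-1 = 0
k=2: count = 0-2 = -2
k=3: count = (-2)-3 = -5
k=4: count = (-5)-4 = -9
k=5: count = (-9)-5 = -14

-14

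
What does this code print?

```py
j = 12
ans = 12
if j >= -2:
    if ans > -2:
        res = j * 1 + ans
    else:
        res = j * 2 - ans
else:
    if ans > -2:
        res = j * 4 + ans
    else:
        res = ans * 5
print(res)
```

24

j=12, ans=12
j >= -2 is True; ans > -2 is True
→ res = j * 1 + ans = 24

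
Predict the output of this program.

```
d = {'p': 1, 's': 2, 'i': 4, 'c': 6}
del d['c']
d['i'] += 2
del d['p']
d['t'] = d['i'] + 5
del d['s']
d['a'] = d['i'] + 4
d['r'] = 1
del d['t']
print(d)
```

del 'c' → {'p': 1, 's': 2, 'i': 4}
d['i'] = 4+2 = 6 → {'p': 1, 's': 2, 'i': 6}
del 'p' → {'s': 2, 'i': 6}
d['t'] = d['i']+5 = 11 → {'s': 2, 'i': 6, 't': 11}
del 's' → {'i': 6, 't': 11}
d['a'] = d['i']+4 = 10 → {'i': 6, 't': 11, 'a': 10}
d['r'] = 1 → {'i': 6, 't': 11, 'a': 10, 'r': 1}
del 't' → {'i': 6, 'a': 10, 'r': 1}

{'i': 6, 'a': 10, 'r': 1}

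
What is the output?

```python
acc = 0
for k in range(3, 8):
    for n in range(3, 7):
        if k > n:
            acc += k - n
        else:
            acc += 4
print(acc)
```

k=3,n=3: not 3>3, acc = 0+4 = 4
k=3,n=4: not 3>4, acc = 4+4 = 8
k=3,n=5: not 3>5, acc = 8+4 = 12
k=3,n=6: not 3>6, acc = 12+4 = 16
k=4,n=3: 4>3, acc = 16+1 = 17
k=4,n=4: not 4>4, acc = 17+4 = 21
k=4,n=5: not 4>5, acc = 21+4 = 25
k=4,n=6: not 4>6, acc = 25+4 = 29
k=5,n=3: 5>3, acc = 29+2 = 31
k=5,n=4: 5>4, acc = 31+1 = 32
k=5,n=5: not 5>5, acc = 32+4 = 36
k=5,n=6: not 5>6, acc = 36+4 = 40
k=6,n=3: 6>3, acc = 40+3 = 43
k=6,n=4: 6>4, acc = 43+2 = 45
k=6,n=5: 6>5, acc = 45+1 = 46
k=6,n=6: not 6>6, acc = 46+4 = 50
k=7,n=3: 7>3, acc = 50+4 = 54
k=7,n=4: 7>4, acc = 54+3 = 57
k=7,n=5: 7>5, acc = 57+2 = 59
k=7,n=6: 7>6, acc = 59+1 = 60

60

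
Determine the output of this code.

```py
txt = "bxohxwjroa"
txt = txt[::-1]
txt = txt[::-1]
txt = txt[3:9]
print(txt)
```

hxwjro

reverse → 'aorjwxhoxb'
reverse → 'bxohxwjroa'
slice [3:9] → 'hxwjro'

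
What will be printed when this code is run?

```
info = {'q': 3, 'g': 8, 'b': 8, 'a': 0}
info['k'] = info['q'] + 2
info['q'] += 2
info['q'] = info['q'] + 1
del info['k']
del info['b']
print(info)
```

{'q': 6, 'g': 8, 'a': 0}

info['k'] = info['q']+2 = 5 → {'q': 3, 'g': 8, 'b': 8, 'a': 0, 'k': 5}
info['q'] = 3+2 = 5 → {'q': 5, 'g': 8, 'b': 8, 'a': 0, 'k': 5}
info['q'] = info['q']+1 = 6 → {'q': 6, 'g': 8, 'b': 8, 'a': 0, 'k': 5}
del 'k' → {'q': 6, 'g': 8, 'b': 8, 'a': 0}
del 'b' → {'q': 6, 'g': 8, 'a': 0}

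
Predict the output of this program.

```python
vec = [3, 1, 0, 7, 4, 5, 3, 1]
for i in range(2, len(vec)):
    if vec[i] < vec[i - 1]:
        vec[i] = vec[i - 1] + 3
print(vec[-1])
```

i=2: 0<1, vec[2] = 1+3 = 4 → [3, 1, 4, 7, 4, 5, 3, 1]
i=3: 7>=4, unchanged → [3, 1, 4, 7, 4, 5, 3, 1]
i=4: 4<7, vec[4] = 7+3 = 10 → [3, 1, 4, 7, 10, 5, 3, 1]
i=5: 5<10, vec[5] = 10+3 = 13 → [3, 1, 4, 7, 10, 13, 3, 1]
i=6: 3<13, vec[6] = 13+3 = 16 → [3, 1, 4, 7, 10, 13, 16, 1]
i=7: 1<16, vec[7] = 16+3 = 19 → [3, 1, 4, 7, 10, 13, 16, 19]

19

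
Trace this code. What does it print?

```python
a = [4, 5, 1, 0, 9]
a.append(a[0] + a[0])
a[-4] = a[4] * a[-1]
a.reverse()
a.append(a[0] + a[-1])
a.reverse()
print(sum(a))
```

append a[0]+a[0] = 4+4 = 8 → [4, 5, 1, 0, 9, 8]
a[-4] = a[4]*a[-1] = 9*8 = 72 → [4, 5, 72, 0, 9, 8]
reverse → [8, 9, 0, 72, 5, 4]
append a[0]+a[-1] = 8+4 = 12 → [8, 9, 0, 72, 5, 4, 12]
reverse → [12, 4, 5, 72, 0, 9, 8]
sum = 110

110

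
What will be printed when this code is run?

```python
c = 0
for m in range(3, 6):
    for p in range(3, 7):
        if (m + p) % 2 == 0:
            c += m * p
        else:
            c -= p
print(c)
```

76

m=3,p=3: even sum, c = 0+9 = 9
m=3,p=4: odd sum, c = 9-4 = 5
m=3,p=5: even sum, c = 5+15 = 20
m=3,p=6: odd sum, c = 20-6 = 14
m=4,p=3: odd sum, c = 14-3 = 11
m=4,p=4: even sum, c = 11+16 = 27
m=4,p=5: odd sum, c = 27-5 = 22
m=4,p=6: even sum, c = 22+24 = 46
m=5,p=3: even sum, c = 46+15 = 61
m=5,p=4: odd sum, c = 61-4 = 57
m=5,p=5: even sum, c = 57+25 = 82
m=5,p=6: odd sum, c = 82-6 = 76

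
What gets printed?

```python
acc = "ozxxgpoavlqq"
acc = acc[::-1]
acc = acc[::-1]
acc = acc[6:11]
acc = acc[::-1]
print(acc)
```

qlvao

reverse → 'qqlvaopgxxzo'
reverse → 'ozxxgpoavlqq'
slice [6:11] → 'oavlq'
reverse → 'qlvao'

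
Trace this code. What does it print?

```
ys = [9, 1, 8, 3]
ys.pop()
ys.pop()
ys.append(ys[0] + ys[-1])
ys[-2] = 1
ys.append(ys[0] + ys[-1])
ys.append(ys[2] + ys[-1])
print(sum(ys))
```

68

pop() removes 3 → [9, 1, 8]
pop() removes 8 → [9, 1]
append ys[0]+ys[-1] = 9+1 = 10 → [9, 1, 10]
ys[-2] = 1 → [9, 1, 10]
append ys[0]+ys[-1] = 9+10 = 19 → [9, 1, 10, 19]
append ys[2]+ys[-1] = 10+19 = 29 → [9, 1, 10, 19, 29]
sum = 68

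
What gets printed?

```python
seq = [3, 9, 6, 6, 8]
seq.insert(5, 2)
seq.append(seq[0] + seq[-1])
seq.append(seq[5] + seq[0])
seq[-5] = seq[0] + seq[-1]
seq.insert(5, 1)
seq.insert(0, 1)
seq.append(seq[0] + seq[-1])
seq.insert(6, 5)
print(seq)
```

[1, 3, 9, 6, 8, 8, 5, 1, 2, 5, 5, 6]

insert 2 at 5 → [3, 9, 6, 6, 8, 2]
append seq[0]+seq[-1] = 3+2 = 5 → [3, 9, 6, 6, 8, 2, 5]
append seq[5]+seq[0] = 2+3 = 5 → [3, 9, 6, 6, 8, 2, 5, 5]
seq[-5] = seq[0]+seq[-1] = 3+5 = 8 → [3, 9, 6, 8, 8, 2, 5, 5]
insert 1 at 5 → [3, 9, 6, 8, 8, 1, 2, 5, 5]
insert 1 at 0 → [1, 3, 9, 6, 8, 8, 1, 2, 5, 5]
append seq[0]+seq[-1] = 1+5 = 6 → [1, 3, 9, 6, 8, 8, 1, 2, 5, 5, 6]
insert 5 at 6 → [1, 3, 9, 6, 8, 8, 5, 1, 2, 5, 5, 6]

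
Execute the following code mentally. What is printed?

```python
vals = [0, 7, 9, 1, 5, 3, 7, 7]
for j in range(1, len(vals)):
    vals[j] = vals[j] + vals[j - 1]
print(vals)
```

[0, 7, 16, 17, 22, 25, 32, 39]

j=1: vals[1] = 7+0 = 7 → [0, 7, 9, 1, 5, 3, 7, 7]
j=2: vals[2] = 9+7 = 16 → [0, 7, 16, 1, 5, 3, 7, 7]
j=3: vals[3] = 1+16 = 17 → [0, 7, 16, 17, 5, 3, 7, 7]
j=4: vals[4] = 5+17 = 22 → [0, 7, 16, 17, 22, 3, 7, 7]
j=5: vals[5] = 3+22 = 25 → [0, 7, 16, 17, 22, 25, 7, 7]
j=6: vals[6] = 7+25 = 32 → [0, 7, 16, 17, 22, 25, 32, 7]
j=7: vals[7] = 7+32 = 39 → [0, 7, 16, 17, 22, 25, 32, 39]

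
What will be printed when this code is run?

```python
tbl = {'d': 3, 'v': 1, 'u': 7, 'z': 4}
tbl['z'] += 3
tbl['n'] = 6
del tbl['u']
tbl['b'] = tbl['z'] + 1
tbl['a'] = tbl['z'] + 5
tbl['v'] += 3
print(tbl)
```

tbl['z'] = 4+3 = 7 → {'d': 3, 'v': 1, 'u': 7, 'z': 7}
tbl['n'] = 6 → {'d': 3, 'v': 1, 'u': 7, 'z': 7, 'n': 6}
del 'u' → {'d': 3, 'v': 1, 'z': 7, 'n': 6}
tbl['b'] = tbl['z']+1 = 8 → {'d': 3, 'v': 1, 'z': 7, 'n': 6, 'b': 8}
tbl['a'] = tbl['z']+5 = 12 → {'d': 3, 'v': 1, 'z': 7, 'n': 6, 'b': 8, 'a': 12}
tbl['v'] = 1+3 = 4 → {'d': 3, 'v': 4, 'z': 7, 'n': 6, 'b': 8, 'a': 12}

{'d': 3, 'v': 4, 'z': 7, 'n': 6, 'b': 8, 'a': 12}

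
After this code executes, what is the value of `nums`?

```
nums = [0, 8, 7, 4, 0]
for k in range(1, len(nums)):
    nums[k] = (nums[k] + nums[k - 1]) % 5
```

[0, 3, 0, 4, 4]

k=1: nums[1] = (8+0)%5 = 3 → [0, 3, 7, 4, 0]
k=2: nums[2] = (7+3)%5 = 0 → [0, 3, 0, 4, 0]
k=3: nums[3] = (4+0)%5 = 4 → [0, 3, 0, 4, 0]
k=4: nums[4] = (0+4)%5 = 4 → [0, 3, 0, 4, 4]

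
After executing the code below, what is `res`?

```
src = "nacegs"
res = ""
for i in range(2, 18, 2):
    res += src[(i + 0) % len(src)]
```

i=2: add src[2]='c' → 'c'
i=4: add src[4]='g' → 'cg'
i=6: add src[0]='n' → 'cgn'
i=8: add src[2]='c' → 'cgnc'
i=10: add src[4]='g' → 'cgncg'
i=12: add src[0]='n' → 'cgncgn'
i=14: add src[2]='c' → 'cgncgnc'
i=16: add src[4]='g' → 'cgncgncg'

'cgncgncg'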